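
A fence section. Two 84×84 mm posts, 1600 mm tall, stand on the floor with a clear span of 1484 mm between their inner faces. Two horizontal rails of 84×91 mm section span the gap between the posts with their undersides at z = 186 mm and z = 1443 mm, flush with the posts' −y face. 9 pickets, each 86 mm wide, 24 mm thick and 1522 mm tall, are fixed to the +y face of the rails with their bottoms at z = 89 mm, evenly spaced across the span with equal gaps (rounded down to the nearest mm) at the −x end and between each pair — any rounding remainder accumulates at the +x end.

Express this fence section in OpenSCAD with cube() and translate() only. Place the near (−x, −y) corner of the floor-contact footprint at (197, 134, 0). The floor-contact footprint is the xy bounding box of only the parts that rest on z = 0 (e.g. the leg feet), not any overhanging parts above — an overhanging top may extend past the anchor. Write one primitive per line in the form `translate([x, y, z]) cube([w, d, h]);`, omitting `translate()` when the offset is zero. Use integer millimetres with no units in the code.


translate([197, 134, 0]) cube([84, 84, 1600]);
translate([1765, 134, 0]) cube([84, 84, 1600]);
translate([281, 134, 186]) cube([1484, 84, 91]);
translate([281, 134, 1443]) cube([1484, 84, 91]);
translate([352, 218, 89]) cube([86, 24, 1522]);
translate([509, 218, 89]) cube([86, 24, 1522]);
translate([666, 218, 89]) cube([86, 24, 1522]);
translate([823, 218, 89]) cube([86, 24, 1522]);
translate([980, 218, 89]) cube([86, 24, 1522]);
translate([1137, 218, 89]) cube([86, 24, 1522]);
translate([1294, 218, 89]) cube([86, 24, 1522]);
translate([1451, 218, 89]) cube([86, 24, 1522]);
translate([1608, 218, 89]) cube([86, 24, 1522]);


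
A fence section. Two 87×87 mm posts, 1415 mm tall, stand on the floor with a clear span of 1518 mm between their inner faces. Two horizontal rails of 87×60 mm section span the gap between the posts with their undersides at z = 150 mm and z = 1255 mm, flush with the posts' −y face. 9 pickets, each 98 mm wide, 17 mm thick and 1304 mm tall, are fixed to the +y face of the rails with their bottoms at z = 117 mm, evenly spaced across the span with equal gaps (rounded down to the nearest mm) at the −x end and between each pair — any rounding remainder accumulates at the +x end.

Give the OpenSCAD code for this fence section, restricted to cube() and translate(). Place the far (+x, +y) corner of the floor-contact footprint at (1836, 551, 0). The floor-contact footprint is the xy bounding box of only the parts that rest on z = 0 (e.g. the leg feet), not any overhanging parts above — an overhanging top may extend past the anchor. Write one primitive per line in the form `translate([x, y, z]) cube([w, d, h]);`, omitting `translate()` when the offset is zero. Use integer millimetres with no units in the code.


translate([144, 464, 0]) cube([87, 87, 1415]);
translate([1749, 464, 0]) cube([87, 87, 1415]);
translate([231, 464, 150]) cube([1518, 87, 60]);
translate([231, 464, 1255]) cube([1518, 87, 60]);
translate([294, 551, 117]) cube([98, 17, 1304]);
translate([455, 551, 117]) cube([98, 17, 1304]);
translate([616, 551, 117]) cube([98, 17, 1304]);
translate([777, 551, 117]) cube([98, 17, 1304]);
translate([938, 551, 117]) cube([98, 17, 1304]);
translate([1099, 551, 117]) cube([98, 17, 1304]);
translate([1260, 551, 117]) cube([98, 17, 1304]);
translate([1421, 551, 117]) cube([98, 17, 1304]);
translate([1582, 551, 117]) cube([98, 17, 1304]);


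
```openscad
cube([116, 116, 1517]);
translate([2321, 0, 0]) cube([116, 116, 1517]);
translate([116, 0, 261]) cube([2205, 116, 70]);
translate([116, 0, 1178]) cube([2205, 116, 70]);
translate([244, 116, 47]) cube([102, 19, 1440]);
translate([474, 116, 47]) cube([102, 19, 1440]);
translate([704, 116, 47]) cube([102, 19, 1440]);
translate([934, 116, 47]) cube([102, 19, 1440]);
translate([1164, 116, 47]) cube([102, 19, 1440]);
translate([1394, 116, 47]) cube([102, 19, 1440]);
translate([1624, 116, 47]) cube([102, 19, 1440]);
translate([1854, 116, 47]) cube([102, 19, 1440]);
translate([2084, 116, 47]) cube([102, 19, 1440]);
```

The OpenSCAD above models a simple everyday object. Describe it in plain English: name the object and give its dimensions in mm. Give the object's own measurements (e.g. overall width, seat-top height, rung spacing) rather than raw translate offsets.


A fence section. Two 116×116 mm posts, 1517 mm tall, stand on the floor with a clear span of 2205 mm between their inner faces. Two horizontal rails of 116×70 mm section span the gap between the posts with their undersides at z = 261 mm and z = 1178 mm, flush with the posts' −y face. 9 pickets, each 102 mm wide, 19 mm thick and 1440 mm tall, are fixed to the +y face of the rails with their bottoms at z = 47 mm, spaced across the span with a 128 mm gap after the −x post and between neighbouring pickets, with 135 mm left before the +x post.


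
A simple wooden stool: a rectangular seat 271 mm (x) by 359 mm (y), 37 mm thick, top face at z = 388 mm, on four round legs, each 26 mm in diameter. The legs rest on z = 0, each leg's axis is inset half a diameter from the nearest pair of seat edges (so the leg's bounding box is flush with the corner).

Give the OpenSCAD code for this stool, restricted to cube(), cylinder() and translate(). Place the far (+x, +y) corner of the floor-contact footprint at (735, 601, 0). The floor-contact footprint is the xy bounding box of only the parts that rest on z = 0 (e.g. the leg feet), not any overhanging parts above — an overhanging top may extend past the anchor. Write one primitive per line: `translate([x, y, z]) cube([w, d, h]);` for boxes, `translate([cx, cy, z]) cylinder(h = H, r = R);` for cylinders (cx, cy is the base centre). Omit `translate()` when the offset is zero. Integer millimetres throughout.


translate([464, 242, 351]) cube([271, 359, 37]);
translate([477, 255, 0]) cylinder(h = 351, r = 13);
translate([722, 255, 0]) cylinder(h = 351, r = 13);
translate([477, 588, 0]) cylinder(h = 351, r = 13);
translate([722, 588, 0]) cylinder(h = 351, r = 13);


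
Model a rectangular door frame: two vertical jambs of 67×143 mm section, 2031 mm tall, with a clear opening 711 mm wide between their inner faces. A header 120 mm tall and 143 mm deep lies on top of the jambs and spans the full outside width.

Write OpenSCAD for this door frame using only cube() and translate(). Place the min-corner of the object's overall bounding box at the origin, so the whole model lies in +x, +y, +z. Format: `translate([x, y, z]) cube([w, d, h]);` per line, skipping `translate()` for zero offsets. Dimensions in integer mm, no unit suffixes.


cube([67, 143, 2031]);
translate([778, 0, 0]) cube([67, 143, 2031]);
translate([0, 0, 2031]) cube([845, 143, 120]);


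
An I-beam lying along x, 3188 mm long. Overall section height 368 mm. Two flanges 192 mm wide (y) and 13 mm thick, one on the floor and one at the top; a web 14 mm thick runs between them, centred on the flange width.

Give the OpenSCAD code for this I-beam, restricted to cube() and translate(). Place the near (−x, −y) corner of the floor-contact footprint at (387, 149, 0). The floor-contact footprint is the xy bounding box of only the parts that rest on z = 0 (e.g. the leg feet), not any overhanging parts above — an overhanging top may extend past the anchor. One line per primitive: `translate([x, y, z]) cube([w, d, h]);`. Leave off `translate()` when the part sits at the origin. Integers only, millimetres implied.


translate([387, 149, 0]) cube([3188, 192, 13]);
translate([387, 238, 13]) cube([3188, 14, 342]);
translate([387, 149, 355]) cube([3188, 192, 13]);


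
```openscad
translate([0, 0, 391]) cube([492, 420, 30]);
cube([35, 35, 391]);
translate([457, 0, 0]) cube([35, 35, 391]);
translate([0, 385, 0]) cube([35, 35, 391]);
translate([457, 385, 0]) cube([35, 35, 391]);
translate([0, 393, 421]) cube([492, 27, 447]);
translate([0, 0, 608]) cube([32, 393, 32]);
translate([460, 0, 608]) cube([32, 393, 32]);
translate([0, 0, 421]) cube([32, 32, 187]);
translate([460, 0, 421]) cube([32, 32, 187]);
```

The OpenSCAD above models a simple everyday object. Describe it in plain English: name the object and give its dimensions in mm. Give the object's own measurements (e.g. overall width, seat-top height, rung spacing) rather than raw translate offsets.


A chair. The seat is a 492×420×30 mm slab with its top at z = 421 mm, on four 35×35 mm corner legs (flush with the seat edges, standing on z = 0). A flat backrest 27 mm thick, 447 mm tall, spans the full seat width and rises from the seat top along its +y edge, rear face flush with the rear of the seat. Two armrests of 32×32 mm section run along each side from the seat's front edge to the front of the backrest, top faces 219 mm above the seat top and outer faces flush with the seat's x-edges; a 32×32 mm post under the front of each armrest stands on the seat at the front corner.


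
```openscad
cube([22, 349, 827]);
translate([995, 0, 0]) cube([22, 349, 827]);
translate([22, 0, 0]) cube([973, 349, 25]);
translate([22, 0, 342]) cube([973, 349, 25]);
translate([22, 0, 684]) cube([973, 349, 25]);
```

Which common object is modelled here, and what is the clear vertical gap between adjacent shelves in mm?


A bookshelf. The clear shelf gap is 317 mm.

Two tall side panels with 3 horizontal boards between them — a bookshelf. The first two shelf undersides are at z = 0 and z = 342; with shelf thickness 25, the clear gap is 342 − 0 − 25 = 317 mm.


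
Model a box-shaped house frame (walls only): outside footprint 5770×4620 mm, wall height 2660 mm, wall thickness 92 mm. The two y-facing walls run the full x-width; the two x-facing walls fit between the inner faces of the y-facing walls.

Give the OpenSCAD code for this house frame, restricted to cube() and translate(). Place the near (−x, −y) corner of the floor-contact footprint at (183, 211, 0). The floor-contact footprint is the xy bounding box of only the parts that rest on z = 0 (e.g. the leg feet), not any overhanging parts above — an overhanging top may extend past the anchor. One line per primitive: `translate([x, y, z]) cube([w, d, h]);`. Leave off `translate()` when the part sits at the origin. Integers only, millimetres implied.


translate([183, 211, 0]) cube([5770, 92, 2660]);
translate([183, 4739, 0]) cube([5770, 92, 2660]);
translate([183, 303, 0]) cube([92, 4436, 2660]);
translate([5861, 303, 0]) cube([92, 4436, 2660]);


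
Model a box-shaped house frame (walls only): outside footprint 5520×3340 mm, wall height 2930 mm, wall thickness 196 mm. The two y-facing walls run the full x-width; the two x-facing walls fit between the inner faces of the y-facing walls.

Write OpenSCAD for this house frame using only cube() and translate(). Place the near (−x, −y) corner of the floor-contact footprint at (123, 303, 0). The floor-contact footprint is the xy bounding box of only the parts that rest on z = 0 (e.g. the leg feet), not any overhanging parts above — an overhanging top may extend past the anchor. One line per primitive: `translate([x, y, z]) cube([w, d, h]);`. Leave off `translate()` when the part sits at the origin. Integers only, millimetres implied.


translate([123, 303, 0]) cube([5520, 196, 2930]);
translate([123, 3447, 0]) cube([5520, 196, 2930]);
translate([123, 499, 0]) cube([196, 2948, 2930]);
translate([5447, 499, 0]) cube([196, 2948, 2930]);


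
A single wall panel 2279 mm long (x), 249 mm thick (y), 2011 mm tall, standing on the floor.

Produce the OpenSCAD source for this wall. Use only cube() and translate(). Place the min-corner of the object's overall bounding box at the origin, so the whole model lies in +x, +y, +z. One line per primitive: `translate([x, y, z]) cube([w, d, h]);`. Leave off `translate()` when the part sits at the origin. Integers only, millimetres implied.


cube([2279, 249, 2011]);


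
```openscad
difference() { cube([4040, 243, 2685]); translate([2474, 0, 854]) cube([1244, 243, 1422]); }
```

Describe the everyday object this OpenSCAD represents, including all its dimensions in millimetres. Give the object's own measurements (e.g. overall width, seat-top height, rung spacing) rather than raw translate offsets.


A wall 4040 mm long (x), 243 mm thick (y), 2685 mm tall, with a rectangular window opening cut through it. The opening is 1244 mm wide and 1422 mm tall; its sill is at z = 854 mm and its near (−x) edge is 2474 mm from the wall's −x end. The opening passes through the full wall thickness.


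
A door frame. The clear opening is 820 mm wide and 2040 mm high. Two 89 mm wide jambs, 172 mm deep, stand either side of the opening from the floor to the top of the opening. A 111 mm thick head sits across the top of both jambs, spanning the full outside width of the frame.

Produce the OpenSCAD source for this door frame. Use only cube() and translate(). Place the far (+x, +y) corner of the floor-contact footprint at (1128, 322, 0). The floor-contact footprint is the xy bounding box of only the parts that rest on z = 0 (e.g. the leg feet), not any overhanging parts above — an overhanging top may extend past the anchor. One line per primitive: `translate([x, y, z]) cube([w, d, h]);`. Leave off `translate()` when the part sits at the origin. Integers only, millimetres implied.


translate([130, 150, 0]) cube([89, 172, 2040]);
translate([1039, 150, 0]) cube([89, 172, 2040]);
translate([130, 150, 2040]) cube([998, 172, 111]);


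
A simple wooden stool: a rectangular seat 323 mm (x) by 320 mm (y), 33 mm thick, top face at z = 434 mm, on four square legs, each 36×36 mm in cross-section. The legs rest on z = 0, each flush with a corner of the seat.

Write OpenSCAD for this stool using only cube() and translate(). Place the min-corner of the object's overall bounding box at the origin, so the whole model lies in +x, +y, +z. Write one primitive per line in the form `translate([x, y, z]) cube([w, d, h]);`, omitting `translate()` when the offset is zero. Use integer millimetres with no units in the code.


// leg_h = 434 - 33 = 401
translate([0, 0, 401]) cube([323, 320, 33]);
cube([36, 36, 401]);
translate([287, 0, 0]) cube([36, 36, 401]);
translate([0, 284, 0]) cube([36, 36, 401]);
translate([287, 284, 0]) cube([36, 36, 401]);


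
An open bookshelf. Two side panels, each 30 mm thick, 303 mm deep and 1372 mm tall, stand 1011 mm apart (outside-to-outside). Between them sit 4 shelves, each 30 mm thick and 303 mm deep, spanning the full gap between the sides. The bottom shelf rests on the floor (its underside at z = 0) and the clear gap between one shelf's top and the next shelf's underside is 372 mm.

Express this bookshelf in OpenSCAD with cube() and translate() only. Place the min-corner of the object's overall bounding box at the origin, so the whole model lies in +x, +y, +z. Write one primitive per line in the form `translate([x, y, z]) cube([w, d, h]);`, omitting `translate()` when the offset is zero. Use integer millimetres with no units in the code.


cube([30, 303, 1372]);
translate([981, 0, 0]) cube([30, 303, 1372]);
translate([30, 0, 0]) cube([951, 303, 30]);
translate([30, 0, 402]) cube([951, 303, 30]);
translate([30, 0, 804]) cube([951, 303, 30]);
translate([30, 0, 1206]) cube([951, 303, 30]);


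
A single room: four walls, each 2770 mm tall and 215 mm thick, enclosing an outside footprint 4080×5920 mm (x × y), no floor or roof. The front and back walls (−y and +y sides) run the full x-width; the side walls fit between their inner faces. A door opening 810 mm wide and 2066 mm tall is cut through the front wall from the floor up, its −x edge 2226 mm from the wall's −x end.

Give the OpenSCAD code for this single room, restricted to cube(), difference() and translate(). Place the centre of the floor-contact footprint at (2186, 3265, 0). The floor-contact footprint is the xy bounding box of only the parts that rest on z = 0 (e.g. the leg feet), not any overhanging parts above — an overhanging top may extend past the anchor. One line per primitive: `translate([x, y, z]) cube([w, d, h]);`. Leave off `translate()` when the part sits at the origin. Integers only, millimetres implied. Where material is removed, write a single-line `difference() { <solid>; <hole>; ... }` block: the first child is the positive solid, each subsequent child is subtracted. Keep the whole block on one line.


difference() { translate([146, 305, 0]) cube([4080, 215, 2770]); translate([2372, 305, 0]) cube([810, 215, 2066]); }
translate([146, 6010, 0]) cube([4080, 215, 2770]);
translate([146, 520, 0]) cube([215, 5490, 2770]);
translate([4011, 520, 0]) cube([215, 5490, 2770]);


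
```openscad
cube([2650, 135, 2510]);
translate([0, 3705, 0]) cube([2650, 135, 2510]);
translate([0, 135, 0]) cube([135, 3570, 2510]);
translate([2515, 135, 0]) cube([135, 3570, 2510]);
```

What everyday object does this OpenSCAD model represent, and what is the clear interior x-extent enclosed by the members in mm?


A house (or room) frame. The interior width is 2380 mm.

Four 2510 mm walls enclosing a rectangle with no floor or roof — a room or house frame. Outside width is 2650 mm and wall thickness is 135 mm, so the interior width is 2650 − 2 × 135 = 2380 mm.


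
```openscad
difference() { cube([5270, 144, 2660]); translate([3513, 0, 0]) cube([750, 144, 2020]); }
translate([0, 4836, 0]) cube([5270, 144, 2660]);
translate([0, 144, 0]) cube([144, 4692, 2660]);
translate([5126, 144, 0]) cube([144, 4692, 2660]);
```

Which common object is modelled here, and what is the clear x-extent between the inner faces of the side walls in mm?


A single room. The interior width is 4982 mm.

Four walls enclosing a rectangle with a door in the front wall — a room. Outside width 5270 minus two 144 mm walls gives 4982 mm.


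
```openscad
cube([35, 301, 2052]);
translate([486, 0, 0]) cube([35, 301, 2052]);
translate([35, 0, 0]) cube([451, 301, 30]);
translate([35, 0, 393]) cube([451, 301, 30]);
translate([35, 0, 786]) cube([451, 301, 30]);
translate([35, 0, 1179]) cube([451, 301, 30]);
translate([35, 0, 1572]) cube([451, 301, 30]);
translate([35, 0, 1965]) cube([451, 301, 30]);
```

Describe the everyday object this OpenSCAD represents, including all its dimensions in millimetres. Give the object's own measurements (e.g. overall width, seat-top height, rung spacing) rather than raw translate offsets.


An open bookshelf. Two side panels, each 35 mm thick, 301 mm deep and 2052 mm tall, stand 521 mm apart (outside-to-outside). Between them sit 6 shelves, each 30 mm thick and 301 mm deep, spanning the full gap between the sides. The bottom shelf rests on the floor (its underside at z = 0) and the clear gap between one shelf's top and the next shelf's underside is 363 mm.


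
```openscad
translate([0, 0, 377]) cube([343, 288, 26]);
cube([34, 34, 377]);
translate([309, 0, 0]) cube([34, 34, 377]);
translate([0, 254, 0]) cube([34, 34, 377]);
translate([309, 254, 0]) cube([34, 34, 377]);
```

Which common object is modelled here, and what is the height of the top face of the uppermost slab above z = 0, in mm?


A stool. The seat height is 403 mm.

A 343×288×26 slab at z = 377 on four corner posts — a stool. The seat top is 377 + 26 = 403 mm.


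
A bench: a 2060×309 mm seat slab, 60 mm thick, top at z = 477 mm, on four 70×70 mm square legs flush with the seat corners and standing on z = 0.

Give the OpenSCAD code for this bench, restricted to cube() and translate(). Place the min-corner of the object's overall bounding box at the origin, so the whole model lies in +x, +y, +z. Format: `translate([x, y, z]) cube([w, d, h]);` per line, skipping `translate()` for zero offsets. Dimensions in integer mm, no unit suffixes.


translate([0, 0, 417]) cube([2060, 309, 60]);
cube([70, 70, 417]);
translate([0, 239, 0]) cube([70, 70, 417]);
translate([1990, 0, 0]) cube([70, 70, 417]);
translate([1990, 239, 0]) cube([70, 70, 417]);


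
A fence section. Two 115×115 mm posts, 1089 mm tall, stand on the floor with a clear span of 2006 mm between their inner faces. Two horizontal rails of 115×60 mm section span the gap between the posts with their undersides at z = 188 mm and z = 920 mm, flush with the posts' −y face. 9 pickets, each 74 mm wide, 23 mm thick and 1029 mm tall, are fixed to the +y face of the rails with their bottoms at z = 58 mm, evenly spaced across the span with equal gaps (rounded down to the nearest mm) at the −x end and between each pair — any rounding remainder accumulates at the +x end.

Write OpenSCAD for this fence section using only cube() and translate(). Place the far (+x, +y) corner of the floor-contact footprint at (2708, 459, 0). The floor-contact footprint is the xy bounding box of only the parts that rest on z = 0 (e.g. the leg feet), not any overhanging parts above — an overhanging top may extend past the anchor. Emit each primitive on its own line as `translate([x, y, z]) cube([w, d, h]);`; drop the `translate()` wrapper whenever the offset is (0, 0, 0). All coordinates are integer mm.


translate([472, 344, 0]) cube([115, 115, 1089]);
translate([2593, 344, 0]) cube([115, 115, 1089]);
translate([587, 344, 188]) cube([2006, 115, 60]);
translate([587, 344, 920]) cube([2006, 115, 60]);
translate([721, 459, 58]) cube([74, 23, 1029]);
translate([929, 459, 58]) cube([74, 23, 1029]);
translate([1137, 459, 58]) cube([74, 23, 1029]);
translate([1345, 459, 58]) cube([74, 23, 1029]);
translate([1553, 459, 58]) cube([74, 23, 1029]);
translate([1761, 459, 58]) cube([74, 23, 1029]);
translate([1969, 459, 58]) cube([74, 23, 1029]);
translate([2177, 459, 58]) cube([74, 23, 1029]);
translate([2385, 459, 58]) cube([74, 23, 1029]);


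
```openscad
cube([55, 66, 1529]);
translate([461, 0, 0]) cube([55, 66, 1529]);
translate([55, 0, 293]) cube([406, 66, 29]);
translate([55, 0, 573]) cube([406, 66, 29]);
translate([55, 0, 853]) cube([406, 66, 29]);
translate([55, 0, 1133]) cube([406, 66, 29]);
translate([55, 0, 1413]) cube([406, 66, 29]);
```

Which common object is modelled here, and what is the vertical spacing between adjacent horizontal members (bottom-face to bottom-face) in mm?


A ladder. The rung spacing is 280 mm.

Two tall 55×66 posts with 5 short bars between them — a ladder. Adjacent rungs sit at z = 293 and z = 573, so the spacing is 573 − 293 = 280 mm.


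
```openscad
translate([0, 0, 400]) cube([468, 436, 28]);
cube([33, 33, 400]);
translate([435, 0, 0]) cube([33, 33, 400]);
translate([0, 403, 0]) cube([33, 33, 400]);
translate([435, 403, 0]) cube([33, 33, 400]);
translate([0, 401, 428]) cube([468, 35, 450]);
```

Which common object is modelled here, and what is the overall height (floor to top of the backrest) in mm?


A chair. The overall height is 878 mm.

A slab on four corner posts with a tall panel at the back — a chair. The seat slab sits at z = 400 with thickness 28, and the 450 mm backrest starts at the seat top, so the overall height is 400 + 28 + 450 = 878 mm.


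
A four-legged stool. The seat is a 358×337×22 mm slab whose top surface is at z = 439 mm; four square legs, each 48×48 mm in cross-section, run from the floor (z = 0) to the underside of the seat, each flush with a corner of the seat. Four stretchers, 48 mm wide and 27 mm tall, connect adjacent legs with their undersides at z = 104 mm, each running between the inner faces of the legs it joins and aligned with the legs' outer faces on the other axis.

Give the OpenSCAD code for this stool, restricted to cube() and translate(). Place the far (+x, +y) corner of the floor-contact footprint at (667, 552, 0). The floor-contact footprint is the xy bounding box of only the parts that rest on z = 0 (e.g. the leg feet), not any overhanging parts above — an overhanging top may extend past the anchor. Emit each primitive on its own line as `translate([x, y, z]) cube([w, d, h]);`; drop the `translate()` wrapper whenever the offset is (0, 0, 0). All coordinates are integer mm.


translate([309, 215, 417]) cube([358, 337, 22]);
translate([309, 215, 0]) cube([48, 48, 417]);
translate([619, 215, 0]) cube([48, 48, 417]);
translate([309, 504, 0]) cube([48, 48, 417]);
translate([619, 504, 0]) cube([48, 48, 417]);
translate([357, 215, 104]) cube([262, 48, 27]);
translate([357, 504, 104]) cube([262, 48, 27]);
translate([309, 263, 104]) cube([48, 241, 27]);
translate([619, 263, 104]) cube([48, 241, 27]);


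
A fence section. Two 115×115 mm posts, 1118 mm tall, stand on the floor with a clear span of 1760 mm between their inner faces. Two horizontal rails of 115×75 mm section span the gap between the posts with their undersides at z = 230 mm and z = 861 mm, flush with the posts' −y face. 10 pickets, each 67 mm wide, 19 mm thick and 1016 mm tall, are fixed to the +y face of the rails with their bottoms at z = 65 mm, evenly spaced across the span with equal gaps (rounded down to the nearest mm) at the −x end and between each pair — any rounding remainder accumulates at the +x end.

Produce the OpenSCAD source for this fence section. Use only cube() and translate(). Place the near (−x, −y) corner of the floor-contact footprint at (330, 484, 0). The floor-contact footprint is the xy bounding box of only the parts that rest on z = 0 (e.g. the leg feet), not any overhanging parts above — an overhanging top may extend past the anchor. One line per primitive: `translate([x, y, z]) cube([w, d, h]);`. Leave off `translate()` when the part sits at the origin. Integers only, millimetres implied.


translate([330, 484, 0]) cube([115, 115, 1118]);
translate([2205, 484, 0]) cube([115, 115, 1118]);
translate([445, 484, 230]) cube([1760, 115, 75]);
translate([445, 484, 861]) cube([1760, 115, 75]);
translate([544, 599, 65]) cube([67, 19, 1016]);
translate([710, 599, 65]) cube([67, 19, 1016]);
translate([876, 599, 65]) cube([67, 19, 1016]);
translate([1042, 599, 65]) cube([67, 19, 1016]);
translate([1208, 599, 65]) cube([67, 19, 1016]);
translate([1374, 599, 65]) cube([67, 19, 1016]);
translate([1540, 599, 65]) cube([67, 19, 1016]);
translate([1706, 599, 65]) cube([67, 19, 1016]);
translate([1872, 599, 65]) cube([67, 19, 1016]);
translate([2038, 599, 65]) cube([67, 19, 1016]);


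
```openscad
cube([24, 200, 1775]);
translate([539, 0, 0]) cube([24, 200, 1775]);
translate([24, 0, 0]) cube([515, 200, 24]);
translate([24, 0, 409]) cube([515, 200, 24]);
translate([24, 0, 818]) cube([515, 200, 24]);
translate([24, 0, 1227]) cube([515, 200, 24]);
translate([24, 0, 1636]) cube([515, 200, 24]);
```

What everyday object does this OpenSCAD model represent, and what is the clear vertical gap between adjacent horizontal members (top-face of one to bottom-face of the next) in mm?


A bookshelf. The clear shelf gap is 385 mm.

Two tall side panels with 5 horizontal boards between them — a bookshelf. The first two shelf undersides are at z = 0 and z = 409; with shelf thickness 24, the clear gap is 409 − 0 − 24 = 385 mm.


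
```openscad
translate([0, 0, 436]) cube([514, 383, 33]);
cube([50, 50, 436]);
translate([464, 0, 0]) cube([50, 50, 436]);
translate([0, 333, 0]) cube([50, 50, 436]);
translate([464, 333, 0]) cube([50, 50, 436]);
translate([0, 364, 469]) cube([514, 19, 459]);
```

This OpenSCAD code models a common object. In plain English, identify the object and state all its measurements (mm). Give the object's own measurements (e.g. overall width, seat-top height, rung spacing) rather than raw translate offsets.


A chair. The seat is a 514×383×33 mm slab with its top at z = 469 mm, on four 50×50 mm corner legs (flush with the seat edges, standing on z = 0). A flat backrest 19 mm thick, 459 mm tall, spans the full seat width and rises from the seat top along its +y edge, rear face flush with the rear of the seat.


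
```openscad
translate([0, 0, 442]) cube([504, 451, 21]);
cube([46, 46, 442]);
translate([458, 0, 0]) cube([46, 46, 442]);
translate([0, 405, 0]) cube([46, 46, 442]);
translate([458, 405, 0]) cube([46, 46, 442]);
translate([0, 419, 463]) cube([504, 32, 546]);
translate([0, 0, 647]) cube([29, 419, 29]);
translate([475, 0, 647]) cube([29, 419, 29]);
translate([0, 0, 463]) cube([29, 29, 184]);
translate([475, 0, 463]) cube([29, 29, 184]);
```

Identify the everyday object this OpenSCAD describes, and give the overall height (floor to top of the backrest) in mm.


A chair. The overall height is 1009 mm.

A slab on four corner posts with a tall panel at the back — a chair. The seat slab sits at z = 442 with thickness 21, and the 546 mm backrest starts at the seat top, so the overall height is 442 + 21 + 546 = 1009 mm.


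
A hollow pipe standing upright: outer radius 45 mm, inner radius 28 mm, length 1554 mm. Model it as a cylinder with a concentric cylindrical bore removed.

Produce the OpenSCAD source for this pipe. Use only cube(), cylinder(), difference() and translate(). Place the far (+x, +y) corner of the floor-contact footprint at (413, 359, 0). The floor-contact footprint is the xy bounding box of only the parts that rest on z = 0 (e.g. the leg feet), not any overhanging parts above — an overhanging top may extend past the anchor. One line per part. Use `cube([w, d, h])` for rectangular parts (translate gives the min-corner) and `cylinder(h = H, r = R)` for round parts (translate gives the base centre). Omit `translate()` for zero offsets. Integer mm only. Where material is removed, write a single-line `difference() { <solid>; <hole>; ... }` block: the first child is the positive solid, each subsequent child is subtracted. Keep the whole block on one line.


difference() { translate([368, 314, 0]) cylinder(h = 1554, r = 45); translate([368, 314, 0]) cylinder(h = 1554, r = 28); }


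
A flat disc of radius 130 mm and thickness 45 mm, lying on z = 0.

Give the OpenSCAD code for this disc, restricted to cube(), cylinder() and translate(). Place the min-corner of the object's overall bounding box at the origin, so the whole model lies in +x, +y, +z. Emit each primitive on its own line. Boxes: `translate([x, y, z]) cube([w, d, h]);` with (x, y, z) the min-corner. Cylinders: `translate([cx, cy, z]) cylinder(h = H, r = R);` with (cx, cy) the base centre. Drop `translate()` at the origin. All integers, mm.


translate([130, 130, 0]) cylinder(h = 45, r = 130);


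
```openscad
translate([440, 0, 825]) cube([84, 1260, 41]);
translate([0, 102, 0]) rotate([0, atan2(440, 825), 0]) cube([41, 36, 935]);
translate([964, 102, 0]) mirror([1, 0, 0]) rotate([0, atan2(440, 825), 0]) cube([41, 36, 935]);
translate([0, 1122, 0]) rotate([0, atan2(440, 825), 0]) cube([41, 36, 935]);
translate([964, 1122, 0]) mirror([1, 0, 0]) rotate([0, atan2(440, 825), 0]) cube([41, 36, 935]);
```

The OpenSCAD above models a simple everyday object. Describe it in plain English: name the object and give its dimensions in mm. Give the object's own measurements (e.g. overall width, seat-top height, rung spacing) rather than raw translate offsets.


A sawhorse. A 84×1260×41 mm beam (x, y, z) sits on two A-frame leg pairs. Each pair is two raked legs of 41×36 mm section (36 mm along y) splaying symmetrically in x. Each leg rises 825 mm vertically over 440 mm of horizontal reach and is 935 mm long along its own axis. Every leg's outer bottom edge rests on the floor and its outer top edge meets a bottom edge of the beam — the left legs (tilting toward +x) meet the beam's −x bottom edge, the right legs (their mirror images, tilting toward −x) meet its +x bottom edge — so the leg tops tuck under the beam, the beam's underside is 825 mm above the floor, and the feet are 964 mm apart outside-to-outside with the beam centred between them. The two leg pairs are set in 102 mm from either end of the beam.


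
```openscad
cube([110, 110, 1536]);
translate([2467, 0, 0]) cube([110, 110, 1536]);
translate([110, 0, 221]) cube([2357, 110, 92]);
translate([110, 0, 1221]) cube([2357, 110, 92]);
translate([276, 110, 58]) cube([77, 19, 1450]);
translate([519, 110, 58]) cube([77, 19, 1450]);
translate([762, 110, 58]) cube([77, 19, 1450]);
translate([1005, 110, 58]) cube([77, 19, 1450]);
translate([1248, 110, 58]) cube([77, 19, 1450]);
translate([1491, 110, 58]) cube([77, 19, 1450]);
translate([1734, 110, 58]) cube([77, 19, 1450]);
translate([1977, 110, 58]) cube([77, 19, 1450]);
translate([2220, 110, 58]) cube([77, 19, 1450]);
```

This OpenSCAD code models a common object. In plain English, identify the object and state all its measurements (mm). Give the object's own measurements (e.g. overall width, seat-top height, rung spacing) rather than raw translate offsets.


A fence section. Two 110×110 mm posts, 1536 mm tall, stand on the floor with a clear span of 2357 mm between their inner faces. Two horizontal rails of 110×92 mm section span the gap between the posts with their undersides at z = 221 mm and z = 1221 mm, flush with the posts' −y face. 9 pickets, each 77 mm wide, 19 mm thick and 1450 mm tall, are fixed to the +y face of the rails with their bottoms at z = 58 mm, spaced across the span with a 166 mm gap after the −x post and between neighbouring pickets, with 170 mm left before the +x post.


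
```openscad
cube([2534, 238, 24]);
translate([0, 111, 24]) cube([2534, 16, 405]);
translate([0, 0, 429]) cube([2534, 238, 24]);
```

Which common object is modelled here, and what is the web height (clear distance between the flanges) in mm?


An I-beam. The web height is 405 mm.

Two wide flanges with a thin centred web — an I-beam. Overall 453 mm minus two 24 mm flanges gives a web of 453 − 2·24 = 405 mm.


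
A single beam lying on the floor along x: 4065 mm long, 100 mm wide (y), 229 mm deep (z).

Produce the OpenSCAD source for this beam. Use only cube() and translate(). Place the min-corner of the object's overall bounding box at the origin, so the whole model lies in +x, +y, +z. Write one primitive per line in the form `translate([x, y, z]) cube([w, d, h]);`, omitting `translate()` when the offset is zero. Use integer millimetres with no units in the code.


cube([4065, 100, 229]);


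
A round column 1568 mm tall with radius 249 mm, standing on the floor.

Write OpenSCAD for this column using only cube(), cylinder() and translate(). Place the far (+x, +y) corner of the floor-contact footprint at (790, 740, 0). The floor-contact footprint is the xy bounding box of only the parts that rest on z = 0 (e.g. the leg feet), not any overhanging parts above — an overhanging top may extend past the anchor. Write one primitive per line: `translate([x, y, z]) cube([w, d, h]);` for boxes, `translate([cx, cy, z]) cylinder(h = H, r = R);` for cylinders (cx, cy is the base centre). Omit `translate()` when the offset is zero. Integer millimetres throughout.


translate([541, 491, 0]) cylinder(h = 1568, r = 249);


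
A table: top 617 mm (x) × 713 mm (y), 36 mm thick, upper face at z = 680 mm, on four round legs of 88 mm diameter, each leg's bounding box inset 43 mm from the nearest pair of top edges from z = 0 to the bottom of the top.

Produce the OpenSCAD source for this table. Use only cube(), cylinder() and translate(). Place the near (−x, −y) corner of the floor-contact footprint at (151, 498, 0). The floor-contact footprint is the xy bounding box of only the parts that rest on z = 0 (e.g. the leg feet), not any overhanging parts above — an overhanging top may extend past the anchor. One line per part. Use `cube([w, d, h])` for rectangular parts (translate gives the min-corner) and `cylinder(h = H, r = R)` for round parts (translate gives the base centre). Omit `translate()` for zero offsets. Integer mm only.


translate([108, 455, 644]) cube([617, 713, 36]);
translate([195, 542, 0]) cylinder(h = 644, r = 44);
translate([638, 542, 0]) cylinder(h = 644, r = 44);
translate([195, 1081, 0]) cylinder(h = 644, r = 44);
translate([638, 1081, 0]) cylinder(h = 644, r = 44);


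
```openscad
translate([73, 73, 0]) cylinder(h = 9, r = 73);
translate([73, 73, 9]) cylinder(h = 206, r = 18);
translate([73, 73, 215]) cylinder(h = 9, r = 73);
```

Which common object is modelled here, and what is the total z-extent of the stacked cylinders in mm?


A spool. The overall height is 224 mm.

Three coaxial cylinders, large–small–large — a spool. Two 9 mm flanges and a 206 mm core give 9 + 206 + 9 = 224 mm.


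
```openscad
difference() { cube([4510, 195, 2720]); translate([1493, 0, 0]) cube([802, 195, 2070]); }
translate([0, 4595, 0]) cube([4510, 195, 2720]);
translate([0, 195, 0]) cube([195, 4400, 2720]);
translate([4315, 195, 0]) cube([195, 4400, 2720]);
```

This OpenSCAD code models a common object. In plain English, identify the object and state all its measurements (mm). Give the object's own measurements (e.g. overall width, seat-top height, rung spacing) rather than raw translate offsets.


A single room: four walls, each 2720 mm tall and 195 mm thick, enclosing an outside footprint 4510×4790 mm (x × y), no floor or roof. The front and back walls (−y and +y sides) run the full x-width; the side walls fit between their inner faces. A door opening 802 mm wide and 2070 mm tall is cut through the front wall from the floor up, its −x edge 1493 mm from the wall's −x end.


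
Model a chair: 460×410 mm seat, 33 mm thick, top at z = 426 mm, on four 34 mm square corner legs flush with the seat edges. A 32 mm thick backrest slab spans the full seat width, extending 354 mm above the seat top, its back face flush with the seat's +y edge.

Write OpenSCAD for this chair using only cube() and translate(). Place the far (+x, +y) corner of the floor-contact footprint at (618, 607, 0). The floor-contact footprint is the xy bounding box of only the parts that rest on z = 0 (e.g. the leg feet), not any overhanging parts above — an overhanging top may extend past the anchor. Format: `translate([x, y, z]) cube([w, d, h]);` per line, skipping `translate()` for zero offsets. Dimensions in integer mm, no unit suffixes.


translate([158, 197, 393]) cube([460, 410, 33]);
translate([158, 197, 0]) cube([34, 34, 393]);
translate([584, 197, 0]) cube([34, 34, 393]);
translate([158, 573, 0]) cube([34, 34, 393]);
translate([584, 573, 0]) cube([34, 34, 393]);
translate([158, 575, 426]) cube([460, 32, 354]);


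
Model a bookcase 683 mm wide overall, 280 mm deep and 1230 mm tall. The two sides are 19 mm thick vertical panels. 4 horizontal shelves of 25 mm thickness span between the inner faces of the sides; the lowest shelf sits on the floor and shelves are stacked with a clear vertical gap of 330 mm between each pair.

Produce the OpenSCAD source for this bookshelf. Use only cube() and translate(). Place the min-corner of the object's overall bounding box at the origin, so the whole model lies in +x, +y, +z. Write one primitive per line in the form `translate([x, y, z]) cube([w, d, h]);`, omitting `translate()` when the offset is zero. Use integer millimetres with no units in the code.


cube([19, 280, 1230]);
translate([664, 0, 0]) cube([19, 280, 1230]);
translate([19, 0, 0]) cube([645, 280, 25]);
translate([19, 0, 355]) cube([645, 280, 25]);
translate([19, 0, 710]) cube([645, 280, 25]);
translate([19, 0, 1065]) cube([645, 280, 25]);


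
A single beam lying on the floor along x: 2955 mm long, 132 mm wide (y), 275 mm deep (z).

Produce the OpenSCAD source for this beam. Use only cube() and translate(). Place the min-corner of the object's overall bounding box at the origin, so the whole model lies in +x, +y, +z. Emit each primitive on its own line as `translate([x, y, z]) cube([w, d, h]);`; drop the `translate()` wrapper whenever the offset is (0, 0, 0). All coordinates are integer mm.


cube([2955, 132, 275]);


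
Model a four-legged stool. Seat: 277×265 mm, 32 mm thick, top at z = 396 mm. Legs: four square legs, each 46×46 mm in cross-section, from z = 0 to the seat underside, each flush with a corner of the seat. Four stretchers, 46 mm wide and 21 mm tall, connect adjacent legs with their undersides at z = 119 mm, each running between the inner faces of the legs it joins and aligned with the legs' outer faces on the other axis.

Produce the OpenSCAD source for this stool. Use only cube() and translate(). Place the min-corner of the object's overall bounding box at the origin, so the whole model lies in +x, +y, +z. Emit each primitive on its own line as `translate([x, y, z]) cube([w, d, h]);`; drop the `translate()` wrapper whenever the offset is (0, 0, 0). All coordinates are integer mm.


translate([0, 0, 364]) cube([277, 265, 32]);
cube([46, 46, 364]);
translate([231, 0, 0]) cube([46, 46, 364]);
translate([0, 219, 0]) cube([46, 46, 364]);
translate([231, 219, 0]) cube([46, 46, 364]);
translate([46, 0, 119]) cube([185, 46, 21]);
translate([46, 219, 119]) cube([185, 46, 21]);
translate([0, 46, 119]) cube([46, 173, 21]);
translate([231, 46, 119]) cube([46, 173, 21]);
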